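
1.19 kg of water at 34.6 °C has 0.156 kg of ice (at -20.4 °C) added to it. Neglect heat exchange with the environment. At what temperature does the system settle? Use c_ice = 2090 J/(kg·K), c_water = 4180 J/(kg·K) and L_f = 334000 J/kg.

Net heat exchanged in the isolated system is zero:
ice -20.4→0 °C: 0.156·2090·20.4 = 6651.2; melt ice: 0.156·334000 = 52104; meltwater 0→T: 0.156·4180·T = 652.08 T; water cools: 1.19·4180·(T − 34.6) = 4974.2(T − 34.6)
5626.3 T = 172107 − 58755 = 113352
T ≈ 20.15 °C — above 0 °C, consistent with complete melting.

T_f ≈ 20.1 °C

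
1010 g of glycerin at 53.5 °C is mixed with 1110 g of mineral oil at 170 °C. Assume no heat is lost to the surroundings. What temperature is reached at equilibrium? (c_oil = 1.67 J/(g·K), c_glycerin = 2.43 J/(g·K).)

Setting the total heat transfer to zero:
1110×1.67×(T − 170) + 1010×2.43×(T − 53.5) = 0
1853.7(T − 170) + 2454.3(T − 53.5) = 0
4308 T = 446434
T = 446434/4308 ≈ 103.63 °C

T_f ≈ 103.6 °C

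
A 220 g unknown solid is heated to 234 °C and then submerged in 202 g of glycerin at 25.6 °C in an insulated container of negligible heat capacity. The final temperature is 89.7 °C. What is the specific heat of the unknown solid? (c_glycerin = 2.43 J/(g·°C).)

c ≈ 0.991 J/(g·°C)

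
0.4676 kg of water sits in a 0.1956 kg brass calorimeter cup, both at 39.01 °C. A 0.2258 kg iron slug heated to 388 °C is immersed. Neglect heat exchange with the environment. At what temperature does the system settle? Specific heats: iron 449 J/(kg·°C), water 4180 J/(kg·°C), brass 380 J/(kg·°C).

T_f ≈ 55.6 °C

Taking heat into each body as positive, Σ m c ΔT = 0:
0.2258·449·(T − 388) + 0.4676·4180·(T − 39.01) + 0.1956·380·(T − 39.01) = 0
101.38(T − 388) + 1954.6(T − 39.01) + 74.33(T − 39.01) = 0
(101.38 + 1954.6 + 74.33) T = 101.38·388 + 1954.6·39.01 + 74.33·39.01
T ≈ 55.62 °C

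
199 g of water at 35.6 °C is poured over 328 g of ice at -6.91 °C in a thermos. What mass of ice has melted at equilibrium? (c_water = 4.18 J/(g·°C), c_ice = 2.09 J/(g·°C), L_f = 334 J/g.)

Heat available from the water dropping to 0 °C: 199·4.18·35.6 = 29613 J.
Of that, 328·2.09·6.91 = 4736.9 J goes to bring the ice to 0 °C, leaving 24876 J.
To melt every bit of ice: 328·334 = 109552 J.
24876 J < 109552 J, so only part of the ice melts and the system sits at 0 °C.
m_melted·334 = 24876  ⇒  m_melted ≈ 74.48 g.

m_melted ≈ 74.5 g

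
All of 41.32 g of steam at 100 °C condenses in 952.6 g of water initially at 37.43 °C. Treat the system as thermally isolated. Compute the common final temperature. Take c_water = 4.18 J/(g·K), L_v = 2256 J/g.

T_f ≈ 62.5 °C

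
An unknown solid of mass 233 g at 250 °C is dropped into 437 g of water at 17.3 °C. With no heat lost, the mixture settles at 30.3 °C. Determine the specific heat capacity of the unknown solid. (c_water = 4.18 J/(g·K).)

Setting the total heat transfer to zero:
233×c×(30.3 − 250) + 437×4.18×(30.3 − 17.3) = 0
-51190 c = -23747
c = -23747/-51190 ≈ 0.4639 J/(g·K)

c ≈ 0.464 J/(g·K)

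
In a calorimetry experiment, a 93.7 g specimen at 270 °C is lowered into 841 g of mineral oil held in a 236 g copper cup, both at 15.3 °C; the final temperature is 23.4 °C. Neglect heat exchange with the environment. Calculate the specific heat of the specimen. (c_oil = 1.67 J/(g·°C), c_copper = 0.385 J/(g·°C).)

Heat gained plus heat lost sum to zero:
93.7×c×(23.4 − 270) + 841×1.67×(23.4 − 15.3) + 236×0.385×(23.4 − 15.3) = 0
-23106 c = -12112
c = -12112/-23106 ≈ 0.5242 J/(g·°C)

c ≈ 0.524 J/(g·°C)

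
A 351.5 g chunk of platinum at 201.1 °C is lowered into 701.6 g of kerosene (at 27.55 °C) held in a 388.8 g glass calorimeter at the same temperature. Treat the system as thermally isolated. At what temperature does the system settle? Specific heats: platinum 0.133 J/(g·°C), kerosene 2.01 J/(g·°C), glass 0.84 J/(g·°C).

With ΣQ=0 the equilibrium temperature is the m·c-weighted mean:
T_f = (46.75·201.1 + 1410.2·27.55 + 326.59·27.55) / (46.75 + 1410.2 + 326.59)
    = 57250 / 1783.6 ≈ 32.10 °C

T_f ≈ 32.1 °C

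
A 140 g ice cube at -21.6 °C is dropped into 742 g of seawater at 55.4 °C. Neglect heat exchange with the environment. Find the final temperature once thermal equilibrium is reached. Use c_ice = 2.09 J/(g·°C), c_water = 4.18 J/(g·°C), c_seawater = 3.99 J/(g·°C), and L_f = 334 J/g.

T_f ≈ 31.3 °C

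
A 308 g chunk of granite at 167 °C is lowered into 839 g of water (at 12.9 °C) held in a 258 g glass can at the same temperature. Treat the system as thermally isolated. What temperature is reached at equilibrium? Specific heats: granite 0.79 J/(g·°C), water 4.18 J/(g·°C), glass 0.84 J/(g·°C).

Conservation of energy gives ΣQ = 0:
308*0.79*(T − 167) + 839*4.18*(T − 12.9) + 258*0.84*(T − 12.9) = 0
3967.1 T = 88671
T = 88671 / 3967.1 = 22.4 °C

T_f ≈ 22.4 °C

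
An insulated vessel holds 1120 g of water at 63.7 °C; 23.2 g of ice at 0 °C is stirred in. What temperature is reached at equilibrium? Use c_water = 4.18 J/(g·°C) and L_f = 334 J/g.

T_f ≈ 60.8 °C

Net heat exchanged in the isolated system is zero:
latent heat to melt: 23.2×334 = 7748.8
  warm the meltwater: 96.98 T
  water: 4681.6(T − 63.7)
4778.6 T = 298218 − 7748.8 = 290469
T ≈ 60.79 °C. Since T > 0 °C, the all-ice-melts assumption holds.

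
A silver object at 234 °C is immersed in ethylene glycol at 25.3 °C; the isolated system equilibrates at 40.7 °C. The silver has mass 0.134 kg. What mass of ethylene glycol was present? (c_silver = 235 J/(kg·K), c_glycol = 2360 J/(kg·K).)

Heat lost by the silver = heat gained by the glycol:
0.134×235×(234 − 40.7) = m×2360×(40.7 − 25.3)
36344 m = 6087  ⇒  m ≈ 0.1675 kg

m ≈ 0.167 kg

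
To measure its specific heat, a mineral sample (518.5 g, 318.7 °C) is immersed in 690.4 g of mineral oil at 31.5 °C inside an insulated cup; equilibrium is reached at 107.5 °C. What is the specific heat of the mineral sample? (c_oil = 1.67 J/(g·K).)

c ≈ 0.8 J/(g·K)

Let T be the final temperature. ΣQ_i = 0:
518.5·c·(107.5 − 318.7) + 690.4·1.67·(107.5 − 31.5) = 0
-109507 c = -87626
c = -87626/-109507 ≈ 0.8002 J/(g·K)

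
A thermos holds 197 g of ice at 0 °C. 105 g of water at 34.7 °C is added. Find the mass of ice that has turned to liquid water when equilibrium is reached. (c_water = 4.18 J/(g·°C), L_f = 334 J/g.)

Heat available from the water dropping to 0 °C: 105×4.18×34.7 = 15230 J.
Melting all 197 g of ice would need 197×334 = 65798 J.
15230 J < 65798 J, so only part of the ice melts and the system sits at 0 °C.
Mass melted = 15230/334 ≈ 45.6 g.

m_melted ≈ 45.6 g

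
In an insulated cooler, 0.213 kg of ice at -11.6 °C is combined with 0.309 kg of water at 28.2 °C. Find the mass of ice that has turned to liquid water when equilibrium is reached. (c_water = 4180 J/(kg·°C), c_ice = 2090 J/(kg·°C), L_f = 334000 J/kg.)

m_melted ≈ 0.0936 kg

Cooling the water to 0 °C releases 0.309×4180×28.2 = 36424 J.
Warming the ice to 0 °C takes 0.213×2090×11.6 = 5164 J, leaving 31260 J for melting.
Fully melting the ice requires m_ice L_f = 0.213×334000 = 71142 J.
31260 J < 71142 J, so only part of the ice melts and the system sits at 0 °C.
m_melt = 31260 / L_f = 0.09359 kg.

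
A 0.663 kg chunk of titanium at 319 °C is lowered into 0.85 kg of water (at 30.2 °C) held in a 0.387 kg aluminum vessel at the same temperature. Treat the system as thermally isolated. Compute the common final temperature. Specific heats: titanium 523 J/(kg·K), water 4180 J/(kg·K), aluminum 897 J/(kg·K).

T_f ≈ 53.8 °C

With ΣQ=0 the equilibrium temperature is the m·c-weighted mean:
T_f = (346.75·319 + 3553·30.2 + 347.14·30.2) / (346.75 + 3553 + 347.14)
    = 228397 / 4246.9 ≈ 53.78 °C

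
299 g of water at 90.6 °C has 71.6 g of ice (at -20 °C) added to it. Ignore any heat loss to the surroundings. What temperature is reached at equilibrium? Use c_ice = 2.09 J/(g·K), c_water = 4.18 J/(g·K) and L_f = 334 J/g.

T_f ≈ 55.7 °C

Setting the total heat transfer to zero:
ice -20→0 °C: 71.6·2.09·20 = 2992.9
  fusion: m_ice L_f = 71.6·334 = 23914
  meltwater 0→T: 71.6·4.18·T = 299.29 T
  water cools: 299·4.18·(T − 90.6) = 1249.8(T − 90.6)
1549.1 T = 113234 − 26907 = 86326
T ≈ 55.73 °C (positive, so assuming full melt was valid).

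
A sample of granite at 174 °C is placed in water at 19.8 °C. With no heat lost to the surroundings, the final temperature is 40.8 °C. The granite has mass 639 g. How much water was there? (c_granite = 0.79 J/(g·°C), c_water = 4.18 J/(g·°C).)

m ≈ 766 g

Conservation of energy gives ΣQ = 0:
639×0.79×(40.8 − 174) + m×4.18×(40.8 − 19.8) = 0
87.78 m = 67241
m = 67241/87.78 ≈ 766 g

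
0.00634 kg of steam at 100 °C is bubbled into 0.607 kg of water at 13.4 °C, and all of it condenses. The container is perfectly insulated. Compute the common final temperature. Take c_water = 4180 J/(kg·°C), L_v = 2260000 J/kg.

Taking heat into each body as positive, Σ m c ΔT = 0:
condense steam: −0.00634·2260000 = −14328
  condensate cools 100→T: 0.00634·4180·(T − 100) = 26.5(T − 100)
  water warms: 0.607·4180·(T − 13.4) = 2537.3(T − 13.4)
2563.8 T = 14328 + 2650.1 + 33999 = 50978
T ≈ 19.88 °C — below 100 °C, confirming all the steam condensed.

T_f ≈ 19.9 °C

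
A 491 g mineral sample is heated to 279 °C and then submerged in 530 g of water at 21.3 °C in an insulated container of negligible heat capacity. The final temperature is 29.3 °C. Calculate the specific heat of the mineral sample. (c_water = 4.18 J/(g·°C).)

Heat lost by the mineral sample = heat gained by the water:
491·c·(279 − 29.3) = 530·4.18·(29.3 − 21.3)
122603 c = 17723  ⇒  c ≈ 0.1446 J/(g·°C)

c ≈ 0.145 J/(g·°C)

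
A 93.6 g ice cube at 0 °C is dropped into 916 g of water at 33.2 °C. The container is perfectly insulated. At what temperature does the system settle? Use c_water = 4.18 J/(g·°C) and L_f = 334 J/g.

T_f ≈ 22.7 °C

Taking heat into each body as positive, Σ m c ΔT = 0:
melt ice: 93.6×334 = 31262
  meltwater 0→T: 93.6×4.18×T = 391.25 T
  water cools: 916×4.18×(T − 33.2) = 3828.9(T − 33.2)
4220.1 T = 127119 − 31262 = 95856
T ≈ 22.71 °C. Since T > 0 °C, the all-ice-melts assumption holds.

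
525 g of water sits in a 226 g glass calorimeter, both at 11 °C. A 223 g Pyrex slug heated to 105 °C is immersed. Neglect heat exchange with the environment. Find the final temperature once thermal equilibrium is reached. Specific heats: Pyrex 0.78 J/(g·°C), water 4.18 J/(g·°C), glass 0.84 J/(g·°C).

Let T be the final temperature. ΣQ_i = 0:
223×0.78×(T − 105) + 525×4.18×(T − 11) + 226×0.84×(T − 11) = 0
2558.3 T = 44491
T ≈ 17.39 °C

T_f ≈ 17.4 °C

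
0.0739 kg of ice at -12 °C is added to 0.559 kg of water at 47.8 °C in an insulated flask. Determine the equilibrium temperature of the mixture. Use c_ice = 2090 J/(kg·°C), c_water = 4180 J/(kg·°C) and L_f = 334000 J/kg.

T_f ≈ 32.2 °C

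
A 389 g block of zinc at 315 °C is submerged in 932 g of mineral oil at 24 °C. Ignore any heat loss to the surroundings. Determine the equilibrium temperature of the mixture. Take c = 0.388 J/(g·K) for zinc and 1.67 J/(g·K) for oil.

T_f ≈ 49.7 °C

Heat gained plus heat lost sum to zero:
389·0.388·(T − 315) + 932·1.67·(T − 24) = 0
(150.93 + 1556.4) T = 150.93·315 + 1556.4·24
T = 84898/1707.4 ≈ 49.72 °C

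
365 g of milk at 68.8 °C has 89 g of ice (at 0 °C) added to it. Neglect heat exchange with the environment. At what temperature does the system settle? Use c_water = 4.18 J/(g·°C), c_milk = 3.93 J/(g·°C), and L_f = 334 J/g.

T_f ≈ 38.2 °C

Setting the total heat transfer to zero:
fusion: m_ice L_f = 89×334 = 29726; warm the meltwater: 372.02 T; milk cools: 365×3.93×(T − 68.8) = 1434.5(T − 68.8)
1806.5 T = 98690 − 29726 = 68964
T ≈ 38.18 °C. Since T > 0 °C, the all-ice-melts assumption holds.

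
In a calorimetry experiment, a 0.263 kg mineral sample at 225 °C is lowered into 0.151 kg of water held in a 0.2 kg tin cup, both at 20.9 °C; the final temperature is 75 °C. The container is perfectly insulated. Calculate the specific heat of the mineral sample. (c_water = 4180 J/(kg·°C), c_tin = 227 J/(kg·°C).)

Heat gained plus heat lost sum to zero:
0.263×c×(75 − 225) + 0.151×4180×(75 − 20.9) + 0.2×227×(75 − 20.9) = 0
-39.45 c = -36603
c = -36603/-39.45 ≈ 927.8 J/(kg·°C)

c ≈ 928 J/(kg·°C)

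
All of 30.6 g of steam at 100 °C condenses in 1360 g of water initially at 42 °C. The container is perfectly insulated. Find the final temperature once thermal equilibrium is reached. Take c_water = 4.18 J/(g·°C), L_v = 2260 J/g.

T_f ≈ 55.2 °C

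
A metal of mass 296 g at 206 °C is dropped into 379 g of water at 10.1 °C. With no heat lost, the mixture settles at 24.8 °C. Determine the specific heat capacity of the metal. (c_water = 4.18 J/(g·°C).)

c ≈ 0.434 J/(g·°C)

Let T be the final temperature. ΣQ_i = 0:
296·c·(24.8 − 206) + 379·4.18·(24.8 − 10.1) = 0
-53635 c = -23288
c = -23288/-53635 ≈ 0.4342 J/(g·°C)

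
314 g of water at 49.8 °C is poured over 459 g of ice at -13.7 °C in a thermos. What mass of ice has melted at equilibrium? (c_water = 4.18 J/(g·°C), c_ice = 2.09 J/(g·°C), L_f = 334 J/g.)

m_melted ≈ 156 g

Water can give up m c ΔT = 314×4.18×49.8 = 65363 J before reaching 0 °C.
Warming the ice to 0 °C takes 459×2.09×13.7 = 13143 J, leaving 52221 J for melting.
Melting all 459 g of ice would need 459×334 = 153306 J.
That's not enough to melt it all — equilibrium is at 0 °C with ice remaining.
m_melt = 52221 / L_f = 156.4 g.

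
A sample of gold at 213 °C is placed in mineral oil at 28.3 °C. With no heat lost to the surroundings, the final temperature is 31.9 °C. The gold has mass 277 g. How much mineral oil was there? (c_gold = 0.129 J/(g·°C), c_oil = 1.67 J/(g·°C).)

m ≈ 1080 g

|Q_gold| = |Q_oil|:
277×0.129×(213 − 31.9) = m×1.67×(31.9 − 28.3)
6.012 m = 6471.2  ⇒  m ≈ 1076 g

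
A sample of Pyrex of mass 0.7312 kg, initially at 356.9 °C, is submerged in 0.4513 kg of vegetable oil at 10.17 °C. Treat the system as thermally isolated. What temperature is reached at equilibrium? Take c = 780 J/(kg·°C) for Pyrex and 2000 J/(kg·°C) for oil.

T_f ≈ 144.4 °C

|Q_Pyrex| = |Q_oil|:
0.7312*780*(356.9 − T) = 0.4513*2000*(T − 10.17)
570.34(356.9 − T) = 902.6(T − 10.17)
1472.9 T = 212732  ⇒  T ≈ 144.43 °C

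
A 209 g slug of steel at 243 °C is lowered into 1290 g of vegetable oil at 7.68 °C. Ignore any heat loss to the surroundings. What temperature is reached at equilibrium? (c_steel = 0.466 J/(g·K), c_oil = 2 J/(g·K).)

T_f ≈ 16.2 °C

Conservation of energy gives ΣQ = 0:
209·0.466·(T − 243) + 1290·2·(T − 7.68) = 0
2677.4 T = 43481
T = 43481/2677.4 ≈ 16.24 °C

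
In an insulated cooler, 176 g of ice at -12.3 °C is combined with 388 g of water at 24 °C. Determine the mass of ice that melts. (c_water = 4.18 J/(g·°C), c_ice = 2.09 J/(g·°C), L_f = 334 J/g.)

Water can give up m c ΔT = 388×4.18×24 = 38924 J before reaching 0 °C.
Warming the ice to 0 °C takes 176×2.09×12.3 = 4524.4 J, leaving 34400 J for melting.
To melt every bit of ice: 176×334 = 58784 J.
34400 J < 58784 J, so only part of the ice melts and the system sits at 0 °C.
m_melt = 34400 / L_f = 103 g.

m_melted ≈ 103 g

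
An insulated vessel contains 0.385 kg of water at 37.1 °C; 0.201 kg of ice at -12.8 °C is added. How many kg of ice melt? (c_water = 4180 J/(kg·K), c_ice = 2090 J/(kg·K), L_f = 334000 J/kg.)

m_melted ≈ 0.163 kg

Water can give up m c ΔT = 0.385×4180×37.1 = 59705 J before reaching 0 °C.
Of that, 0.201×2090×12.8 = 5377.2 J goes to bring the ice to 0 °C, leaving 54328 J.
To melt every bit of ice: 0.201×334000 = 67134 J.
54328 J < 67134 J, so only part of the ice melts and the system sits at 0 °C.
Mass melted = 54328/334000 ≈ 0.1627 kg.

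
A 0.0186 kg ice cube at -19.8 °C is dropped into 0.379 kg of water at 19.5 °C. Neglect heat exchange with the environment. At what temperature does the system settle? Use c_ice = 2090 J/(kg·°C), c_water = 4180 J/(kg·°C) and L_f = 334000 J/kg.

Net heat exchanged in the isolated system is zero:
warm ice to 0 °C: 0.0186×2090×(0 − (-19.8)) = 769.71
  melt ice: 0.0186×334000 = 6212.4
  warm the meltwater: 77.75 T
  water cools: 0.379×4180×(T − 19.5) = 1584.2(T − 19.5)
1662 T = 30892 − 6982.1 = 23910
T ≈ 14.39 °C. Since T > 0 °C, the all-ice-melts assumption holds.

T_f ≈ 14.4 °C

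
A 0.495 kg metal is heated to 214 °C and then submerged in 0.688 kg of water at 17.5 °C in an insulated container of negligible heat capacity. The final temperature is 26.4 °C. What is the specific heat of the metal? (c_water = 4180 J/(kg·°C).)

m_s c (T_s − T_f) = m_water c_water (T_f − T_0):
0.495·c·(214 − 26.4) = 0.688·4180·(26.4 − 17.5)
92.86 c = 25595  ⇒  c ≈ 275.6 J/(kg·°C)

c ≈ 276 J/(kg·°C)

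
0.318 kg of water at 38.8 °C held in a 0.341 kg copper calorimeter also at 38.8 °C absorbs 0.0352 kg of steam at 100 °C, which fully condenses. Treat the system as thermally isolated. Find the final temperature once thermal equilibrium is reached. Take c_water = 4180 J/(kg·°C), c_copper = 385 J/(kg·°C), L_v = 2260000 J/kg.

Setting the total heat transfer to zero:
latent heat released on condensation: 0.0352·2260000 = 79552
  condensed water 100 °C→T: 147.14(T − 100)
  water warms: 0.318·4180·(T − 38.8) = 1329.2(T − 38.8)
  copper cup: 0.341·385·(T − 38.8) = 131.28(T − 38.8)
1607.7 T = 79552 + 14714 + 56668 = 150934
T ≈ 93.88 °C — below 100 °C, confirming all the steam condensed.

T_f ≈ 93.9 °C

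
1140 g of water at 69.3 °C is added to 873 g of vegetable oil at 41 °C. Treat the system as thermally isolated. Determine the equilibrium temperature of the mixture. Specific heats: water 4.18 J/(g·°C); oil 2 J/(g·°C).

Energy conservation, ΣQ = 0:
1140×4.18×(T − 69.3) + 873×2×(T − 41) = 0
4765.2(T − 69.3) + 1746(T − 41) = 0
(4765.2 + 1746) T = 4765.2×69.3 + 1746×41
T = 401814/6511.2 ≈ 61.71 °C

T_f ≈ 61.7 °C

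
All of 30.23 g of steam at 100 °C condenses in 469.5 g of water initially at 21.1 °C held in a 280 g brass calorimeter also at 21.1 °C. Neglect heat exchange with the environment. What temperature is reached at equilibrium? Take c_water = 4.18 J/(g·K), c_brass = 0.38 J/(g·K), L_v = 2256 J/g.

T_f ≈ 56.7 °C

Net heat exchanged in the isolated system is zero:
steam→water at 100 °C releases m L_v = 30.23·2256 = 68199
  condensate cools 100→T: 30.23·4.18·(T − 100) = 126.36(T − 100)
  original water: 1962.5(T − 21.1)
  brass cup: 280·0.38·(T − 21.1) = 106.4(T − 21.1)
2195.3 T = 68199 + 12636 + 43654 = 124489
T ≈ 56.71 °C — below 100 °C, confirming all the steam condensed.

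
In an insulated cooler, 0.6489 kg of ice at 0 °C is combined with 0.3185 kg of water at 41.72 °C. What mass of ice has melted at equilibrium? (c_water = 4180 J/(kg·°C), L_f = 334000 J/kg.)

Water can give up m c ΔT = 0.3185·4180·41.72 = 55543 J before reaching 0 °C.
To melt every bit of ice: 0.6489·334000 = 216733 J.
55543 J < 216733 J, so only part of the ice melts and the system sits at 0 °C.
m_melted·334000 = 55543  ⇒  m_melted ≈ 0.1663 kg.

m_melted ≈ 0.166 kg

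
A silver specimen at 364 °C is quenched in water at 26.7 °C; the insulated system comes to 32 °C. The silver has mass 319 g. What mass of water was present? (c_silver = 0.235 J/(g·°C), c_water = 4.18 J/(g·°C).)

m ≈ 1120 g

Setting the total heat transfer to zero:
319·0.235·(32 − 364) + m·4.18·(32 − 26.7) = 0
22.15 m = 24888
m = 24888/22.15 ≈ 1123 g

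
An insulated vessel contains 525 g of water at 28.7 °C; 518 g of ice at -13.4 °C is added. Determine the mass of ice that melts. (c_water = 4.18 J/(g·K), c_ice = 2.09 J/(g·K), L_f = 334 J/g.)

Water can give up m c ΔT = 525·4.18·28.7 = 62982 J before reaching 0 °C.
Of that, 518·2.09·13.4 = 14507 J goes to bring the ice to 0 °C, leaving 48475 J.
Fully melting the ice requires m_ice L_f = 518·334 = 173012 J.
Since 48475 < 173012 J, not all the ice melts; equilibrium is at 0 °C.
m_melted·334 = 48475  ⇒  m_melted ≈ 145.1 g.

m_melted ≈ 145 g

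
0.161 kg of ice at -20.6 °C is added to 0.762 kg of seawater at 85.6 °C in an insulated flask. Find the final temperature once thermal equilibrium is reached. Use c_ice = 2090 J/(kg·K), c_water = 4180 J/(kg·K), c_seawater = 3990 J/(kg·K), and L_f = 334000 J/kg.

T_f ≈ 53.7 °C

Conservation of energy gives ΣQ = 0:
ice -20.6→0 °C: 0.161·2090·20.6 = 6931.7; fusion: m_ice L_f = 0.161·334000 = 53774; warm the meltwater: 672.98 T; seawater cools: 0.762·3990·(T − 85.6) = 3040.4(T − 85.6)
3713.4 T = 260257 − 60706 = 199551
T ≈ 53.74 °C — above 0 °C, consistent with complete melting.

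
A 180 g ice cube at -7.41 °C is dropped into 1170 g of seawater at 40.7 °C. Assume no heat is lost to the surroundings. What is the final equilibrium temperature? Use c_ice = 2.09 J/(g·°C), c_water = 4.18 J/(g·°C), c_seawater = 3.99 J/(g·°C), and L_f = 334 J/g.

T_f ≈ 23.4 °C

Sum of m c ΔT and latent-heat terms is zero:
ice -7.41→0 °C: 180×2.09×7.41 = 2787.6; melt ice: 180×334 = 60120; meltwater 0→T: 180×4.18×T = 752.4 T; seawater: 4668.3(T − 40.7)
5420.7 T = 190000 − 62908 = 127092
T ≈ 23.45 °C — above 0 °C, consistent with complete melting.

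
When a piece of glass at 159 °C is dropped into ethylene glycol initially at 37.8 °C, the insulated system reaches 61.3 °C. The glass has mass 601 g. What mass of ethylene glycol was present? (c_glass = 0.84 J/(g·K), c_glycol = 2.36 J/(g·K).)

m ≈ 889 g

Net heat exchanged in the isolated system is zero:
601·0.84·(61.3 − 159) + m·2.36·(61.3 − 37.8) = 0
55.46 m = 49323
m = 49323/55.46 ≈ 889.3 g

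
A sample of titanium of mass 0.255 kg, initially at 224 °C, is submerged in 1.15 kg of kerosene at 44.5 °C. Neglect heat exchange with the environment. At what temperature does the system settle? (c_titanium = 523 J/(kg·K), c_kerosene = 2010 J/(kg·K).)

T_f ≈ 54.3 °C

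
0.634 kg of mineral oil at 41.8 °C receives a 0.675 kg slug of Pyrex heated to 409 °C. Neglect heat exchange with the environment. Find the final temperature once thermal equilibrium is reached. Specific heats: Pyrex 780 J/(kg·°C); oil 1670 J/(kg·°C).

Setting the total heat transfer to zero:
0.675*780*(T − 409) + 0.634*1670*(T − 41.8) = 0
526.5(T − 409) + 1058.8(T − 41.8) = 0
(526.5 + 1058.8) T = 526.5*409 + 1058.8*41.8
T = 259596 / 1585.3 = 164 °C

T_f ≈ 163.8 °C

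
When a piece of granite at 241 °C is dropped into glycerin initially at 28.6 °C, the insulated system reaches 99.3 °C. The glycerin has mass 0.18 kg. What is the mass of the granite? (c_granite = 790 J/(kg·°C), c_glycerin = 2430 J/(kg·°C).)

Conservation of energy gives ΣQ = 0:
m×790×(99.3 − 241) + 0.18×2430×(99.3 − 28.6) = 0
-111943 m = -30924
m = -30924/-111943 ≈ 0.2762 kg

m ≈ 0.276 kg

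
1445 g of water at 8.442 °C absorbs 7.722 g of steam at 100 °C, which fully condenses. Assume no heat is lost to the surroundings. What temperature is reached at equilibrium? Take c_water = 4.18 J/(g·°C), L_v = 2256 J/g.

T_f ≈ 11.8 °C

Conservation of energy gives ΣQ = 0:
condense steam: −7.722·2256 = −17421; condensate cools 100→T: 7.722·4.18·(T − 100) = 32.28(T − 100); water warms: 1445·4.18·(T − 8.442) = 6040.1(T − 8.442)
6072.4 T = 17421 + 3227.8 + 50991 = 71639
T ≈ 11.80 °C — below 100 °C, confirming all the steam condensed.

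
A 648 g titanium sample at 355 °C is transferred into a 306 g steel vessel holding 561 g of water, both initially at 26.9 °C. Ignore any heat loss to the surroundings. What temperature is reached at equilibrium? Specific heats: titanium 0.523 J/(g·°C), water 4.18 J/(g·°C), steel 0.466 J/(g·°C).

Conservation of energy gives ΣQ = 0:
648*0.523*(T − 355) + 561*4.18*(T − 26.9) + 306*0.466*(T − 26.9) = 0
338.9(T − 355) + 2345(T − 26.9) + 142.6(T − 26.9) = 0
2826.5 T = 187227
T = 187227 / 2826.5 = 66.2 °C

T_f ≈ 66.2 °C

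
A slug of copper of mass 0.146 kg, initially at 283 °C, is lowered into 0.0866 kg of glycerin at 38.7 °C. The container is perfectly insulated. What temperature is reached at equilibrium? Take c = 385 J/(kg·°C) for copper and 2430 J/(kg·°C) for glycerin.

T_f ≈ 90.2 °C

With ΣQ=0 the equilibrium temperature is the m·c-weighted mean:
T_f = (56.21*283 + 210.44*38.7) / (56.21 + 210.44)
    = 24051 / 266.65 ≈ 90.20 °C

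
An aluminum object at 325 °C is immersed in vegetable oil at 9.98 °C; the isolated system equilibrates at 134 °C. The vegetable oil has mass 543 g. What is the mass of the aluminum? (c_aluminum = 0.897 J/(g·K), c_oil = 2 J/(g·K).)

m ≈ 786 g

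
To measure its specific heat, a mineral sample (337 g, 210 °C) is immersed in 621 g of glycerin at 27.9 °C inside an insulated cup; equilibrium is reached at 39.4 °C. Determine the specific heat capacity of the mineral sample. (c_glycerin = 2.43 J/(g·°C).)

m_s c (T_s − T_f) = m_glycerin c_glycerin (T_f − T_0):
337×c×(210 − 39.4) = 621×2.43×(39.4 − 27.9)
57492 c = 17354  ⇒  c ≈ 0.3018 J/(g·°C)

c ≈ 0.302 J/(g·°C)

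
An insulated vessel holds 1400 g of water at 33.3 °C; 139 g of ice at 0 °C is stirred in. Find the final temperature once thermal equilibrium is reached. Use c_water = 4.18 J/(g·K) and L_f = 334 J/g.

T_f ≈ 23.1 °C

Energy balance with sensible and latent terms:
melt ice: 139×334 = 46426
  warm the meltwater: 581.02 T
  water cools: 1400×4.18×(T − 33.3) = 5852(T − 33.3)
6433 T = 194872 − 46426 = 148446
T ≈ 23.08 °C. Since T > 0 °C, the all-ice-melts assumption holds.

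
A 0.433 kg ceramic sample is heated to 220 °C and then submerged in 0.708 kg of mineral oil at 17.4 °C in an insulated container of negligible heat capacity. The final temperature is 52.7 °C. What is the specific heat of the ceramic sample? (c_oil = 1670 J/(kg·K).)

c ≈ 576 J/(kg·K)

Taking heat into each body as positive, Σ m c ΔT = 0:
0.433·c·(52.7 − 220) + 0.708·1670·(52.7 − 17.4) = 0
-72.44 c = -41737
c = -41737/-72.44 ≈ 576.2 J/(kg·K)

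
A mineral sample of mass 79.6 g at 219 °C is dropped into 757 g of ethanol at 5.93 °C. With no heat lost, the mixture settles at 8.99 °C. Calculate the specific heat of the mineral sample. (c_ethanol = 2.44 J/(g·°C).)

Heat lost by the mineral sample = heat gained by the ethanol:
79.6×c×(219 − 8.99) = 757×2.44×(8.99 − 5.93)
16717 c = 5652.1  ⇒  c ≈ 0.3381 J/(g·°C)

c ≈ 0.338 J/(g·°C)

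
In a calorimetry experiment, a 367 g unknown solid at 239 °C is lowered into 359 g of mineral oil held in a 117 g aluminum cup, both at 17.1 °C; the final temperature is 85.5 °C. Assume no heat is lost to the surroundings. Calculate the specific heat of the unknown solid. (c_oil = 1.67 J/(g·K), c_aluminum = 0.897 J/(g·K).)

c ≈ 0.855 J/(g·K)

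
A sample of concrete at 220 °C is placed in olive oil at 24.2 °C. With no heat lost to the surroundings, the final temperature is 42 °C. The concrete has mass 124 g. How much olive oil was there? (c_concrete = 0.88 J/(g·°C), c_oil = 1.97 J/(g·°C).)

Heat gained plus heat lost sum to zero:
124·0.88·(42 − 220) + m·1.97·(42 − 24.2) = 0
35.07 m = 19423
m = 19423/35.07 ≈ 553.9 g

m ≈ 554 g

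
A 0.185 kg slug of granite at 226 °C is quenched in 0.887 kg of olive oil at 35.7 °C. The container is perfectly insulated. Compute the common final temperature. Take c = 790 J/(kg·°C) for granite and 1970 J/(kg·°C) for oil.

Energy conservation, ΣQ = 0:
0.185·790·(T − 226) + 0.887·1970·(T − 35.7) = 0
(146.15 + 1747.4) T = 146.15·226 + 1747.4·35.7
T = 95412/1893.5 ≈ 50.39 °C

T_f ≈ 50.4 °C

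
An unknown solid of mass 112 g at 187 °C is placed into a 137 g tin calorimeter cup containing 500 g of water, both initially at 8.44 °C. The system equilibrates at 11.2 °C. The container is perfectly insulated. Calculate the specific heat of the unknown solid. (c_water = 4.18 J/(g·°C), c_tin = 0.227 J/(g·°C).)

Energy conservation, ΣQ = 0:
112×c×(11.2 − 187) + 500×4.18×(11.2 − 8.44) + 137×0.227×(11.2 − 8.44) = 0
-19690 c = -5854.2
c = -5854.2/-19690 ≈ 0.2973 J/(g·°C)

c ≈ 0.297 J/(g·°C)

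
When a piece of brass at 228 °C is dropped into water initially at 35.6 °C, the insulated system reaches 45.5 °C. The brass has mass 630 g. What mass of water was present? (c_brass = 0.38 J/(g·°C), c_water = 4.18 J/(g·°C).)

m ≈ 1060 g

Heat gained plus heat lost sum to zero:
630×0.38×(45.5 − 228) + m×4.18×(45.5 − 35.6) = 0
41.38 m = 43690
m = 43690/41.38 ≈ 1056 g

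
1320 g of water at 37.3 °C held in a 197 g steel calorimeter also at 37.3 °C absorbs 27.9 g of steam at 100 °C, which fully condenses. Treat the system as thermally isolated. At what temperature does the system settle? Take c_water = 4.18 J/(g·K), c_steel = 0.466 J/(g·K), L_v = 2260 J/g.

Conservation of energy gives ΣQ = 0:
condense steam: −27.9·2260 = −63054; condensed water 100 °C→T: 116.62(T − 100); original water: 5517.6(T − 37.3); cup: 91.8(T − 37.3)
5726 T = 63054 + 11662 + 209231 = 283947
T ≈ 49.59 °C (< 100 °C, so full condensation is consistent).

T_f ≈ 49.6 °C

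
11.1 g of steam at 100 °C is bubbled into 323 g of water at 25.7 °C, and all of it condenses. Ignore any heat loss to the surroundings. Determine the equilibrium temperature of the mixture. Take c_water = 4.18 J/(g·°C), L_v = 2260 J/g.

Conservation of energy gives ΣQ = 0:
latent heat released on condensation: 11.1×2260 = 25086
  condensate cools 100→T: 11.1×4.18×(T − 100) = 46.4(T − 100)
  original water: 1350.1(T − 25.7)
1396.5 T = 25086 + 4639.8 + 34699 = 64424
T ≈ 46.13 °C, under the boiling point, so the assumption holds.

T_f ≈ 46.1 °C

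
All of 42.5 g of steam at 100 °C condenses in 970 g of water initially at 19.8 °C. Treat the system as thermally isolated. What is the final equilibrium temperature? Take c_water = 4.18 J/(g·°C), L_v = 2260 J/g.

T_f ≈ 45.9 °C

Energy conservation, ΣQ = 0:
condense steam: −42.5×2260 = −96050; condensate cools 100→T: 42.5×4.18×(T − 100) = 177.65(T − 100); original water: 4054.6(T − 19.8)
4232.2 T = 96050 + 17765 + 80281 = 194096
T ≈ 45.86 °C, under the boiling point, so the assumption holds.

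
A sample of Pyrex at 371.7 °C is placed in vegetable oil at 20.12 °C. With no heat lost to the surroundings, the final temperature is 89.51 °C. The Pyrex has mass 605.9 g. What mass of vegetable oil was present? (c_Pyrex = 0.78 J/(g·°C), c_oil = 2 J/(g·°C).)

Taking heat into each body as positive, Σ m c ΔT = 0:
605.9·0.78·(89.51 − 371.7) + m·2·(89.51 − 20.12) = 0
138.78 m = 133364
m = 133364/138.78 ≈ 961 g

m ≈ 961 g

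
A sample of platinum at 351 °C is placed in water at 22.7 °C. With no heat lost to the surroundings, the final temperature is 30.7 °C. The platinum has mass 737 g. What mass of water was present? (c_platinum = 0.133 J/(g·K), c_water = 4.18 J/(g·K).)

m ≈ 939 g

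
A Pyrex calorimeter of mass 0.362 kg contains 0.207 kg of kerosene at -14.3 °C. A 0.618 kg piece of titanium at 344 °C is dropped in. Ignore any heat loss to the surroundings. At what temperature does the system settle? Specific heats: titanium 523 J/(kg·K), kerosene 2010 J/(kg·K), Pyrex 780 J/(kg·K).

Net heat exchanged in the isolated system is zero:
0.618*523*(T − 344) + 0.207*2010*(T − (-14.3)) + 0.362*780*(T − (-14.3)) = 0
323.21(T − 344) + 416.07(T − (-14.3)) + 282.36(T − (-14.3)) = 0
(323.21 + 416.07 + 282.36) T = 323.21*344 + 416.07*(-14.3) + 282.36*(-14.3)
T ≈ 99.05 °C

T_f ≈ 99.1 °C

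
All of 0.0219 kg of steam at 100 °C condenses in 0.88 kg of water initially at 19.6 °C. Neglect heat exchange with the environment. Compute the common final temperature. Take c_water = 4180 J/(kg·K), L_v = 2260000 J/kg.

T_f ≈ 34.7 °C

Conservation of energy gives ΣQ = 0:
steam→water at 100 °C releases m L_v = 0.0219·2260000 = 49494; condensed water 100 °C→T: 91.54(T − 100); water warms: 0.88·4180·(T − 19.6) = 3678.4(T − 19.6)
3769.9 T = 49494 + 9154.2 + 72097 = 130745
T ≈ 34.68 °C, under the boiling point, so the assumption holds.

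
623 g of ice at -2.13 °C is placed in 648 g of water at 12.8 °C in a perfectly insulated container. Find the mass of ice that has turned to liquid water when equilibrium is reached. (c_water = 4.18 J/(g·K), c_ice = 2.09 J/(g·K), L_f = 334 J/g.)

m_melted ≈ 95.5 g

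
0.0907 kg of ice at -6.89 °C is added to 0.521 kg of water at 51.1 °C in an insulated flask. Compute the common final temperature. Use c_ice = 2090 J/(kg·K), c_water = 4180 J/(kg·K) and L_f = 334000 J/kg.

T_f ≈ 31.2 °C

Net heat exchanged in the isolated system is zero:
ice -6.89→0 °C: 0.0907·2090·6.89 = 1306.1
  fusion: m_ice L_f = 0.0907·334000 = 30294
  warm the meltwater: 379.13 T
  water cools: 0.521·4180·(T − 51.1) = 2177.8(T − 51.1)
2556.9 T = 111285 − 31600 = 79685
T ≈ 31.16 °C (positive, so assuming full melt was valid).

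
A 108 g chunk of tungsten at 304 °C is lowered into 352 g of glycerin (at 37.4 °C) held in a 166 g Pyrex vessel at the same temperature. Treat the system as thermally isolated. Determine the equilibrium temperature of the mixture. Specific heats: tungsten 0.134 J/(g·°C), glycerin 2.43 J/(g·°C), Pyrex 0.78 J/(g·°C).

T_f ≈ 41.3 °C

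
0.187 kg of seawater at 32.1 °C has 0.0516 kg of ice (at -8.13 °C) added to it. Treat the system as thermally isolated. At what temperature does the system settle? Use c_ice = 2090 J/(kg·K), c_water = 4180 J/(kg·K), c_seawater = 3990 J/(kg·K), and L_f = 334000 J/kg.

T_f ≈ 6.1 °C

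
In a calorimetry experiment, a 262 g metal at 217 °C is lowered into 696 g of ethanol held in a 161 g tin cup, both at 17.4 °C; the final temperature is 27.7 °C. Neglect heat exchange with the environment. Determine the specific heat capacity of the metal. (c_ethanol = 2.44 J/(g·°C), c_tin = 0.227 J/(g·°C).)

c ≈ 0.36 J/(g·°C)

Let T be the final temperature. ΣQ_i = 0:
262×c×(27.7 − 217) + 696×2.44×(27.7 − 17.4) + 161×0.227×(27.7 − 17.4) = 0
-49597 c = -17868
c = -17868/-49597 ≈ 0.3603 J/(g·°C)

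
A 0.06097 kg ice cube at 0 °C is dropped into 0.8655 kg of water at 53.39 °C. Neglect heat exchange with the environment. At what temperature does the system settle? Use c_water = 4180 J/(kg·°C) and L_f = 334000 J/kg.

Conservation of energy gives ΣQ = 0:
latent heat to melt: 0.06097·334000 = 20364; warm the meltwater: 254.85 T; water: 3617.8(T − 53.39)
3872.6 T = 193154 − 20364 = 172790
T ≈ 44.62 °C. Since T > 0 °C, the all-ice-melts assumption holds.

T_f ≈ 44.6 °C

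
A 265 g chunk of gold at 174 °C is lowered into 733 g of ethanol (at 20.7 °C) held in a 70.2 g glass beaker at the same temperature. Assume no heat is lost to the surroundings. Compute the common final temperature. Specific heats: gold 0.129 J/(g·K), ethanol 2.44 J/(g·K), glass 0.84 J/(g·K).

With ΣQ=0 the equilibrium temperature is the m·c-weighted mean:
T_f = (34.19×174 + 1788.5×20.7 + 58.97×20.7) / (34.19 + 1788.5 + 58.97)
    = 44191 / 1881.7 ≈ 23.49 °C

T_f ≈ 23.5 °C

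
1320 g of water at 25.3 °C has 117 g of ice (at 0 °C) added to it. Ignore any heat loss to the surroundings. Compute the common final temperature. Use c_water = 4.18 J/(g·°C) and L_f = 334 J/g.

T_f ≈ 16.7 °C

Net heat exchanged in the isolated system is zero:
melt ice: 117·334 = 39078
  warm the meltwater: 489.06 T
  water: 5517.6(T − 25.3)
6006.7 T = 139595 − 39078 = 100517
T ≈ 16.73 °C (positive, so assuming full melt was valid).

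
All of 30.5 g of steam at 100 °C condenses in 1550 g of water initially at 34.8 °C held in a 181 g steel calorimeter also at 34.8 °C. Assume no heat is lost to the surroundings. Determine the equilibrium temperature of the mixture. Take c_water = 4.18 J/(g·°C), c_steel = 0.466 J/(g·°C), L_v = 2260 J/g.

T_f ≈ 46.3 °C

Conservation of energy gives ΣQ = 0:
condense steam: −30.5×2260 = −68930
  condensate cools 100→T: 30.5×4.18×(T − 100) = 127.49(T − 100)
  original water: 6479(T − 34.8)
  steel cup: 181×0.466×(T − 34.8) = 84.35(T − 34.8)
6690.8 T = 68930 + 12749 + 228404 = 310083
T ≈ 46.34 °C (< 100 °C, so full condensation is consistent).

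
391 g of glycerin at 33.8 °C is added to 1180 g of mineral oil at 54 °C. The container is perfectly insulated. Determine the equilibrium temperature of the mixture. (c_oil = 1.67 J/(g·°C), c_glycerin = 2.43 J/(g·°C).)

Conservation of energy gives ΣQ = 0:
1180×1.67×(T − 54) + 391×2.43×(T − 33.8) = 0
(1970.6 + 950.13) T = 1970.6×54 + 950.13×33.8
T = 138527/2920.7 ≈ 47.43 °C

T_f ≈ 47.4 °C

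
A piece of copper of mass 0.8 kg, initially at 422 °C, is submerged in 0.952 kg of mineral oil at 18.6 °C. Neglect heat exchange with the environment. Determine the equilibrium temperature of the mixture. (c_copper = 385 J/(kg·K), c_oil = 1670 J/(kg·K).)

T_f ≈ 84.1 °C

Heat lost by the copper equals heat gained by the oil:
0.8·385·(422 − T) = 0.952·1670·(T − 18.6)
308(422 − T) = 1589.8(T − 18.6)
1897.8 T = 159547  ⇒  T ≈ 84.07 °C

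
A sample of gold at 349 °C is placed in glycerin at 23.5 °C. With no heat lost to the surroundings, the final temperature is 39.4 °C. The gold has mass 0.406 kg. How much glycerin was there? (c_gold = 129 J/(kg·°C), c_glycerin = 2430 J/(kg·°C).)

m ≈ 0.42 kg

Let T be the final temperature. ΣQ_i = 0:
0.406×129×(39.4 − 349) + m×2430×(39.4 − 23.5) = 0
38637 m = 16215
m = 16215/38637 ≈ 0.4197 kg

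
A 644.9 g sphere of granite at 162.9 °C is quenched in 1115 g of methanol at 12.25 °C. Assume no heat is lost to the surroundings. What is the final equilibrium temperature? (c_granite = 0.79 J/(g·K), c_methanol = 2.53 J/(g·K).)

T_f ≈ 35.3 °C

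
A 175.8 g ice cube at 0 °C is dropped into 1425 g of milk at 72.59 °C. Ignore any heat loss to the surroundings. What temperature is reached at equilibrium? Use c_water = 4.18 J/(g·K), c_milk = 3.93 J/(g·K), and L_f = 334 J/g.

T_f ≈ 54.9 °C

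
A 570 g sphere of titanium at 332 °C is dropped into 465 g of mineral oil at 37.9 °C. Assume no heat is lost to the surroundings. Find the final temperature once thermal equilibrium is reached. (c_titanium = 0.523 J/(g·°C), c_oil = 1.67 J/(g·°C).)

Heat lost by the titanium equals heat gained by the oil:
570×0.523×(332 − T) = 465×1.67×(T − 37.9)
298.11(332 − T) = 776.55(T − 37.9)
1074.7 T = 128404  ⇒  T ≈ 119.48 °C

T_f ≈ 119.5 °C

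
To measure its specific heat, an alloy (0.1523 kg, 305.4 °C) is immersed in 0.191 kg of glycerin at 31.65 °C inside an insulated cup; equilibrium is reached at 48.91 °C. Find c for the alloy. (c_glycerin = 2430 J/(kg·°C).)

c ≈ 205 J/(kg·°C)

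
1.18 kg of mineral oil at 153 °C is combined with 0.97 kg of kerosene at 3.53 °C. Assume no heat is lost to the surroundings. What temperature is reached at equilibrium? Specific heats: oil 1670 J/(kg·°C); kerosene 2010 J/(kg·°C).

T_f ≈ 78.7 °C

Setting the total heat transfer to zero:
1.18·1670·(T − 153) + 0.97·2010·(T − 3.53) = 0
1970.6(T − 153) + 1949.7(T − 3.53) = 0
3920.3 T = 308384
T ≈ 78.66 °C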